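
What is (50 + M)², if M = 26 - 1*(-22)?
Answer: 9604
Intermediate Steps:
M = 48 (M = 26 + 22 = 48)
(50 + M)² = (50 + 48)² = 98² = 9604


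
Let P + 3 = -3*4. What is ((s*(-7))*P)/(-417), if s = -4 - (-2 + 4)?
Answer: 210/139 ≈ 1.5108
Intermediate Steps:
P = -15 (P = -3 - 3*4 = -3 - 12 = -15)
s = -6 (s = -4 - 1*2 = -4 - 2 = -6)
((s*(-7))*P)/(-417) = (-6*(-7)*(-15))/(-417) = (42*(-15))*(-1/417) = -630*(-1/417) = 210/139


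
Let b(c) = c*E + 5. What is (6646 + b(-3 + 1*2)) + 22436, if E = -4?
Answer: 29091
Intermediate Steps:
b(c) = 5 - 4*c (b(c) = c*(-4) + 5 = -4*c + 5 = 5 - 4*c)
(6646 + b(-3 + 1*2)) + 22436 = (6646 + (5 - 4*(-3 + 1*2))) + 22436 = (6646 + (5 - 4*(-3 + 2))) + 22436 = (6646 + (5 - 4*(-1))) + 22436 = (6646 + (5 + 4)) + 22436 = (6646 + 9) + 22436 = 6655 + 22436 = 29091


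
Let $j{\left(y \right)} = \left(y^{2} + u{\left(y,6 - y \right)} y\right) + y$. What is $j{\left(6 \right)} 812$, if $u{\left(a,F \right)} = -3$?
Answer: $19488$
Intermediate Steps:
$j{\left(y \right)} = y^{2} - 2 y$ ($j{\left(y \right)} = \left(y^{2} - 3 y\right) + y = y^{2} - 2 y$)
$j{\left(6 \right)} 812 = 6 \left(-2 + 6\right) 812 = 6 \cdot 4 \cdot 812 = 24 \cdot 812 = 19488$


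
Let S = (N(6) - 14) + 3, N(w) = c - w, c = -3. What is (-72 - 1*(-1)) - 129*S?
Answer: 2509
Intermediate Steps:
N(w) = -3 - w
S = -20 (S = ((-3 - 1*6) - 14) + 3 = ((-3 - 6) - 14) + 3 = (-9 - 14) + 3 = -23 + 3 = -20)
(-72 - 1*(-1)) - 129*S = (-72 - 1*(-1)) - 129*(-20) = (-72 + 1) + 2580 = -71 + 2580 = 2509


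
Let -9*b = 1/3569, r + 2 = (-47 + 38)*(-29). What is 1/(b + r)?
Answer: 32121/8319338 ≈ 0.0038610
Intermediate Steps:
r = 259 (r = -2 + (-47 + 38)*(-29) = -2 - 9*(-29) = -2 + 261 = 259)
b = -1/32121 (b = -⅑/3569 = -⅑*1/3569 = -1/32121 ≈ -3.1132e-5)
1/(b + r) = 1/(-1/32121 + 259) = 1/(8319338/32121) = 32121/8319338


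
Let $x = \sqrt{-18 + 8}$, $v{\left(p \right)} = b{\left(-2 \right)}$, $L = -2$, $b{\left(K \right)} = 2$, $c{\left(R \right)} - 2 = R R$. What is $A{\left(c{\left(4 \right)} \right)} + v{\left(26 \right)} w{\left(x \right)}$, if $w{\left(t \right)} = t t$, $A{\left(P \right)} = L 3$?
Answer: $-26$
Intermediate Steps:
$c{\left(R \right)} = 2 + R^{2}$ ($c{\left(R \right)} = 2 + R R = 2 + R^{2}$)
$v{\left(p \right)} = 2$
$A{\left(P \right)} = -6$ ($A{\left(P \right)} = \left(-2\right) 3 = -6$)
$x = i \sqrt{10}$ ($x = \sqrt{-10} = i \sqrt{10} \approx 3.1623 i$)
$w{\left(t \right)} = t^{2}$
$A{\left(c{\left(4 \right)} \right)} + v{\left(26 \right)} w{\left(x \right)} = -6 + 2 \left(i \sqrt{10}\right)^{2} = -6 + 2 \left(-10\right) = -6 - 20 = -26$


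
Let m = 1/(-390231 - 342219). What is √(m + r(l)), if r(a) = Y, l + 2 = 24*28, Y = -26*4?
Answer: I*√2231769319698/146490 ≈ 10.198*I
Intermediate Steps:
Y = -104
l = 670 (l = -2 + 24*28 = -2 + 672 = 670)
r(a) = -104
m = -1/732450 (m = 1/(-732450) = -1/732450 ≈ -1.3653e-6)
√(m + r(l)) = √(-1/732450 - 104) = √(-76174801/732450) = I*√2231769319698/146490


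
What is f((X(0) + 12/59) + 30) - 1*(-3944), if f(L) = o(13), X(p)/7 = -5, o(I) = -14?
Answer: 3930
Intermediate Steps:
X(p) = -35 (X(p) = 7*(-5) = -35)
f(L) = -14
f((X(0) + 12/59) + 30) - 1*(-3944) = -14 - 1*(-3944) = -14 + 3944 = 3930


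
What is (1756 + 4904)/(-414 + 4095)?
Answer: 740/409 ≈ 1.8093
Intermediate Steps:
(1756 + 4904)/(-414 + 4095) = 6660/3681 = 6660*(1/3681) = 740/409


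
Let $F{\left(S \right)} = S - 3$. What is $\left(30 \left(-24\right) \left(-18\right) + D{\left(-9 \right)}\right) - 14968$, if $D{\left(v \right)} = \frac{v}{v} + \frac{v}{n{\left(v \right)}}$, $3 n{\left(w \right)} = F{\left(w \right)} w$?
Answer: $- \frac{8029}{4} \approx -2007.3$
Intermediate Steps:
$F{\left(S \right)} = -3 + S$
$n{\left(w \right)} = \frac{w \left(-3 + w\right)}{3}$ ($n{\left(w \right)} = \frac{\left(-3 + w\right) w}{3} = \frac{w \left(-3 + w\right)}{3}$)
$D{\left(v \right)} = 1 + \frac{3}{-3 + v}$ ($D{\left(v \right)} = \frac{v}{v} + \frac{v}{\frac{1}{3} v \left(-3 + v\right)} = 1 + v \frac{3}{v \left(-3 + v\right)} = 1 + \frac{3}{-3 + v}$)
$\left(30 \left(-24\right) \left(-18\right) + D{\left(-9 \right)}\right) - 14968 = \left(30 \left(-24\right) \left(-18\right) - \frac{9}{-3 - 9}\right) - 14968 = \left(\left(-720\right) \left(-18\right) - \frac{9}{-12}\right) - 14968 = \left(12960 - - \frac{3}{4}\right) - 14968 = \left(12960 + \frac{3}{4}\right) - 14968 = \frac{51843}{4} - 14968 = - \frac{8029}{4}$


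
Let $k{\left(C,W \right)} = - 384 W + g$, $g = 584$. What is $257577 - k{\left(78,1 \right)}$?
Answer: $257377$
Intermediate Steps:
$k{\left(C,W \right)} = 584 - 384 W$ ($k{\left(C,W \right)} = - 384 W + 584 = 584 - 384 W$)
$257577 - k{\left(78,1 \right)} = 257577 - \left(584 - 384\right) = 257577 - 200 = 257377$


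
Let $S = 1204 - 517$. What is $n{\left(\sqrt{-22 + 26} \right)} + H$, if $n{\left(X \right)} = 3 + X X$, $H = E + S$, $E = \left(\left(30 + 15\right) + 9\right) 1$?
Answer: $748$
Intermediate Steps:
$S = 687$ ($S = 1204 - 517 = 687$)
$E = 54$ ($E = \left(45 + 9\right) 1 = 54 \cdot 1 = 54$)
$H = 741$ ($H = 54 + 687 = 741$)
$n{\left(X \right)} = 3 + X^{2}$
$n{\left(\sqrt{-22 + 26} \right)} + H = \left(3 + \left(\sqrt{-22 + 26}\right)^{2}\right) + 741 = \left(3 + \left(\sqrt{4}\right)^{2}\right) + 741 = \left(3 + 2^{2}\right) + 741 = \left(3 + 4\right) + 741 = 7 + 741 = 748$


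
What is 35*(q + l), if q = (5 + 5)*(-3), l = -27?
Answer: -1995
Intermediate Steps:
q = -30 (q = 10*(-3) = -30)
35*(q + l) = 35*(-30 - 27) = 35*(-57) = -1995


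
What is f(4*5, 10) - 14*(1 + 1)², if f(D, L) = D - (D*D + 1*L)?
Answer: -446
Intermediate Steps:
f(D, L) = D - L - D² (f(D, L) = D - (D² + L) = D - (L + D²) = D + (-L - D²) = D - L - D²)
f(4*5, 10) - 14*(1 + 1)² = (4*5 - 1*10 - (4*5)²) - 14*(1 + 1)² = (20 - 10 - 1*20²) - 14*2² = (20 - 10 - 1*400) - 14*4 = (20 - 10 - 400) - 56 = -390 - 56 = -446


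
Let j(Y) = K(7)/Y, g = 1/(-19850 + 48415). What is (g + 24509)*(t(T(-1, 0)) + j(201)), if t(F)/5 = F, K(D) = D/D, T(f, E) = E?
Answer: 700099586/5741565 ≈ 121.94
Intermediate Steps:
g = 1/28565 ≈ 3.5008e-5
K(D) = 1
t(F) = 5*F
j(Y) = 1/Y
(g + 24509)*(t(T(-1, 0)) + j(201)) = (1/28565 + 24509)*(5*0 + 1/201) = 700099586*(0 + 1/201)/28565 = (700099586/28565)*(1/201) = 700099586/5741565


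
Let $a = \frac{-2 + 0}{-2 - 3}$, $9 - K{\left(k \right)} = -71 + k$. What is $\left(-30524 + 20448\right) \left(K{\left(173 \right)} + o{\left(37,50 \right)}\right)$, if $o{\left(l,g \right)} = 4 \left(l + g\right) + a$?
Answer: $- \frac{12867052}{5} \approx -2.5734 \cdot 10^{6}$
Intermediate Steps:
$K{\left(k \right)} = 80 - k$ ($K{\left(k \right)} = 9 - \left(-71 + k\right) = 80 - k$)
$a = \frac{2}{5}$ ($a = - \frac{2}{-5} = \left(-2\right) \left(- \frac{1}{5}\right) = \frac{2}{5} \approx 0.4$)
$o{\left(l,g \right)} = \frac{2}{5} + 4 g + 4 l$ ($o{\left(l,g \right)} = 4 \left(l + g\right) + \frac{2}{5} = 4 \left(g + l\right) + \frac{2}{5} = \left(4 g + 4 l\right) + \frac{2}{5} = \frac{2}{5} + 4 g + 4 l$)
$\left(-30524 + 20448\right) \left(K{\left(173 \right)} + o{\left(37,50 \right)}\right) = \left(-30524 + 20448\right) \left(\left(80 - 173\right) + \left(\frac{2}{5} + 4 \cdot 50 + 4 \cdot 37\right)\right) = - 10076 \left(\left(80 - 173\right) + \left(\frac{2}{5} + 200 + 148\right)\right) = - 10076 \left(-93 + \frac{1742}{5}\right) = \left(-10076\right) \frac{1277}{5} = - \frac{12867052}{5}$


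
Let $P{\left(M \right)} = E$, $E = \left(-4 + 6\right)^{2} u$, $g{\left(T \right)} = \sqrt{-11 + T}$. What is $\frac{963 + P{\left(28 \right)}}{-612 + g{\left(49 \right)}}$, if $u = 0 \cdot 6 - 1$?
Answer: $- \frac{293454}{187253} - \frac{959 \sqrt{38}}{374506} \approx -1.5829$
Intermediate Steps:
$u = -1$ ($u = 0 - 1 = -1$)
$E = -4$ ($E = \left(-4 + 6\right)^{2} \left(-1\right) = 2^{2} \left(-1\right) = 4 \left(-1\right) = -4$)
$P{\left(M \right)} = -4$
$\frac{963 + P{\left(28 \right)}}{-612 + g{\left(49 \right)}} = \frac{963 - 4}{-612 + \sqrt{-11 + 49}} = \frac{959}{-612 + \sqrt{38}}$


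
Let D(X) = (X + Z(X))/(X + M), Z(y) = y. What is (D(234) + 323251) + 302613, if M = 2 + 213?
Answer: 281013404/449 ≈ 6.2587e+5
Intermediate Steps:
M = 215
D(X) = 2*X/(215 + X) (D(X) = (X + X)/(X + 215) = (2*X)/(215 + X) = 2*X/(215 + X))
(D(234) + 323251) + 302613 = (2*234/(215 + 234) + 323251) + 302613 = (2*234/449 + 323251) + 302613 = (2*234*(1/449) + 323251) + 302613 = (468/449 + 323251) + 302613 = 145140167/449 + 302613 = 281013404/449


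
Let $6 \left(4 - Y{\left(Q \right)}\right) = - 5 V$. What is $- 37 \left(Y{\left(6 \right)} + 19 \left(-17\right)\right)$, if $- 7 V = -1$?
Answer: $\frac{495541}{42} \approx 11799.0$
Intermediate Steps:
$V = \frac{1}{7}$ ($V = \left(- \frac{1}{7}\right) \left(-1\right) = \frac{1}{7} \approx 0.14286$)
$Y{\left(Q \right)} = \frac{173}{42}$ ($Y{\left(Q \right)} = 4 - \frac{\left(-5\right) \frac{1}{7}}{6} = 4 - - \frac{5}{42} = 4 + \frac{5}{42} = \frac{173}{42}$)
$- 37 \left(Y{\left(6 \right)} + 19 \left(-17\right)\right) = - 37 \left(\frac{173}{42} + 19 \left(-17\right)\right) = - 37 \left(\frac{173}{42} - 323\right) = \left(-37\right) \left(- \frac{13393}{42}\right) = \frac{495541}{42}$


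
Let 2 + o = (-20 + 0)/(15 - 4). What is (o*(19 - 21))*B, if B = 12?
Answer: 1008/11 ≈ 91.636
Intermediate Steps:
o = -42/11 (o = -2 + (-20 + 0)/(15 - 4) = -2 - 20/11 = -42/11 ≈ -3.8182)
(o*(19 - 21))*B = -42*(19 - 21)/11*12 = -42/11*(-2)*12 = (84/11)*12 = 1008/11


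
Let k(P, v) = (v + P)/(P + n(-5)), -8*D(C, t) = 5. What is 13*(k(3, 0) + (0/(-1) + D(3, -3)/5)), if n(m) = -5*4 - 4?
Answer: -195/56 ≈ -3.4821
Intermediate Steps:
n(m) = -24 (n(m) = -20 - 4 = -24)
D(C, t) = -5/8 (D(C, t) = -1/8*5 = -5/8)
k(P, v) = (P + v)/(-24 + P) (k(P, v) = (v + P)/(P - 24) = (P + v)/(-24 + P))
13*(k(3, 0) + (0/(-1) + D(3, -3)/5)) = 13*((3 + 0)/(-24 + 3) + (0/(-1) - 5/8/5)) = 13*(3/(-21) + (0*(-1) - 5/8*1/5)) = 13*(-1/21*3 + (0 - 1/8)) = 13*(-1/7 - 1/8) = 13*(-15/56) = -195/56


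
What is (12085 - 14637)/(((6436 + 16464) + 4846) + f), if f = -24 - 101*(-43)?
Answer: -232/2915 ≈ -0.079588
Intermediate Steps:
f = 4319 (f = -24 + 4343 = 4319)
(12085 - 14637)/(((6436 + 16464) + 4846) + f) = (12085 - 14637)/(((6436 + 16464) + 4846) + 4319) = -2552/((22900 + 4846) + 4319) = -2552/(27746 + 4319) = -2552/32065 = -2552*1/32065 = -232/2915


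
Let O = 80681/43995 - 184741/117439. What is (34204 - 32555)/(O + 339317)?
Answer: 1217133685635/250451466477407 ≈ 0.0048598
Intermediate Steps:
O = 192487952/738104115 (O = 80681*(1/43995) - 184741*1/117439 = 80681/43995 - 184741/117439 = 192487952/738104115 ≈ 0.26079)
(34204 - 32555)/(O + 339317) = (34204 - 32555)/(192487952/738104115 + 339317) = 1649/(250451466477407/738104115) = 1649*(738104115/250451466477407) = 1217133685635/250451466477407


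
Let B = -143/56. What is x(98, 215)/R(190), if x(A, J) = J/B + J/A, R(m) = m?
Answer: -229835/532532 ≈ -0.43159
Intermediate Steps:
B = -143/56 (B = -143*1/56 = -143/56 ≈ -2.5536)
x(A, J) = -56*J/143 + J/A (x(A, J) = J/(-143/56) + J/A = J*(-56/143) + J/A = -56*J/143 + J/A)
x(98, 215)/R(190) = (-56/143*215 + 215/98)/190 = (-12040/143 + 215*(1/98))*(1/190) = (-12040/143 + 215/98)*(1/190) = -1149175/14014*1/190 = -229835/532532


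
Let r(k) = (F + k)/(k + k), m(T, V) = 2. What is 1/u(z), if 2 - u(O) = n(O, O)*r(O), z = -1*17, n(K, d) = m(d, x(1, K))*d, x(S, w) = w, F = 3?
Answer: 1/16 ≈ 0.062500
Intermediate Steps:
r(k) = (3 + k)/(2*k) (r(k) = (3 + k)/(k + k) = (3 + k)/((2*k)) = (3 + k)*(1/(2*k)) = (3 + k)/(2*k))
n(K, d) = 2*d
z = -17
u(O) = -1 - O (u(O) = 2 - 2*O*(3 + O)/(2*O) = 2 - (3 + O) = 2 + (-3 - O) = -1 - O)
1/u(z) = 1/(-1 - 1*(-17)) = 1/(-1 + 17) = 1/16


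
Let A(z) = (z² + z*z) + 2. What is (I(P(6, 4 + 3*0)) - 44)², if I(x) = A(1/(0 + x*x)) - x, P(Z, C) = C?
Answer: 34656769/16384 ≈ 2115.3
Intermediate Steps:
A(z) = 2 + 2*z² (A(z) = (z² + z²) + 2 = 2*z² + 2 = 2 + 2*z²)
I(x) = 2 - x + 2/x⁴ (I(x) = (2 + 2*(1/(0 + x*x))²) - x = (2 + 2*(1/(0 + x²))²) - x = (2 + 2*(1/x²)²) - x = (2 + 2*(x⁻²)²) - x = (2 + 2/x⁴) - x = 2 - x + 2/x⁴)
(I(P(6, 4 + 3*0)) - 44)² = ((2 - (4 + 3*0) + 2/(4 + 3*0)⁴) - 44)² = ((2 - (4 + 0) + 2/(4 + 0)⁴) - 44)² = ((2 - 1*4 + 2/4⁴) - 44)² = ((2 - 4 + 2*(1/256)) - 44)² = ((2 - 4 + 1/128) - 44)² = (-255/128 - 44)² = (-5887/128)² = 34656769/16384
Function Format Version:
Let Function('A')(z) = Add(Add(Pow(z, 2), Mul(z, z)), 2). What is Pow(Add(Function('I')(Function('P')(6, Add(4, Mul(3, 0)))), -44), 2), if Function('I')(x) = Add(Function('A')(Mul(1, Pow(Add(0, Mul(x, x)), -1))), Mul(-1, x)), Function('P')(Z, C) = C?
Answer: Rational(34656769, 16384) ≈ 2115.3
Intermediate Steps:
Function('A')(z) = Add(2, Mul(2, Pow(z, 2))) (Function('A')(z) = Add(Add(Pow(z, 2), Pow(z, 2)), 2) = Add(Mul(2, Pow(z, 2)), 2) = Add(2, Mul(2, Pow(z, 2))))
Function('I')(x) = Add(2, Mul(-1, x), Mul(2, Pow(x, -4))) (Function('I')(x) = Add(Add(2, Mul(2, Pow(Mul(1, Pow(Add(0, Mul(x, x)), -1)), 2))), Mul(-1, x)) = Add(Add(2, Mul(2, Pow(Mul(1, Pow(Add(0, Pow(x, 2)), -1)), 2))), Mul(-1, x)) = Add(Add(2, Mul(2, Pow(Mul(1, Pow(Pow(x, 2), -1)), 2))), Mul(-1, x)) = Add(Add(2, Mul(2, Pow(Mul(1, Pow(x, -2)), 2))), Mul(-1, x)) = Add(Add(2, Mul(2, Pow(Pow(x, -2), 2))), Mul(-1, x)) = Add(Add(2, Mul(2, Pow(x, -4))), Mul(-1, x)) = Add(2, Mul(-1, x), Mul(2, Pow(x, -4))))
Pow(Add(Function('I')(Function('P')(6, Add(4, Mul(3, 0)))), -44), 2) = Pow(Add(Add(2, Mul(-1, Add(4, Mul(3, 0))), Mul(2, Pow(Add(4, Mul(3, 0)), -4))), -44), 2) = Pow(Add(Add(2, Mul(-1, Add(4, 0)), Mul(2, Pow(Add(4, 0), -4))), -44), 2) = Pow(Add(Add(2, Mul(-1, 4), Mul(2, Pow(4, -4))), -44), 2) = Pow(Add(Add(2, -4, Mul(2, Rational(1, 256))), -44), 2) = Pow(Add(Add(2, -4, Rational(1, 128)), -44), 2) = Pow(Add(Rational(-255, 128), -44), 2) = Pow(Rational(-5887, 128), 2) = Rational(34656769, 16384)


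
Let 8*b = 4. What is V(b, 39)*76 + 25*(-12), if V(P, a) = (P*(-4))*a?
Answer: -6228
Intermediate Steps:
b = ½ (b = (⅛)*4 = ½ ≈ 0.50000)
V(P, a) = -4*P*a (V(P, a) = (-4*P)*a = -4*P*a)
V(b, 39)*76 + 25*(-12) = -4*½*39*76 + 25*(-12) = -78*76 - 300 = -5928 - 300 = -6228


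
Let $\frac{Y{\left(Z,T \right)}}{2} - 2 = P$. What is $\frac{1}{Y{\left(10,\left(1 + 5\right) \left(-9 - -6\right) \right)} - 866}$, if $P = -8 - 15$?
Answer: $- \frac{1}{908} \approx -0.0011013$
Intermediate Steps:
$P = -23$ ($P = -8 - 15 = -23$)
$Y{\left(Z,T \right)} = -42$ ($Y{\left(Z,T \right)} = 4 + 2 \left(-23\right) = 4 - 46 = -42$)
$\frac{1}{Y{\left(10,\left(1 + 5\right) \left(-9 - -6\right) \right)} - 866} = \frac{1}{-42 - 866} = \frac{1}{-908} = - \frac{1}{908}$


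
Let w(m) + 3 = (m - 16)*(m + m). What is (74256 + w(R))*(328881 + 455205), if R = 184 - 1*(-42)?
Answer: 132646180878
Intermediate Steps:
R = 226 (R = 184 + 42 = 226)
w(m) = -3 + 2*m*(-16 + m) (w(m) = -3 + (m - 16)*(m + m) = -3 + (-16 + m)*(2*m) = -3 + 2*m*(-16 + m))
(74256 + w(R))*(328881 + 455205) = (74256 + (-3 - 32*226 + 2*226²))*(328881 + 455205) = (74256 + (-3 - 7232 + 2*51076))*784086 = (74256 + (-3 - 7232 + 102152))*784086 = (74256 + 94917)*784086 = 169173*784086 = 132646180878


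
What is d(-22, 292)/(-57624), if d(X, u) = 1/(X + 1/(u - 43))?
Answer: 83/105202216 ≈ 7.8896e-7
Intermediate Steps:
d(X, u) = 1/(X + 1/(-43 + u))
d(-22, 292)/(-57624) = ((-43 + 292)/(1 - 43*(-22) - 22*292))/(-57624) = (249/(1 + 946 - 6424))*(-1/57624) = (249/(-5477))*(-1/57624) = -1/5477*249*(-1/57624) = -249/5477*(-1/57624) = 83/105202216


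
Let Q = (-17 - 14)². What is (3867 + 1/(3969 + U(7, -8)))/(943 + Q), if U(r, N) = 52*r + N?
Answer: 2090597/1029350 ≈ 2.0310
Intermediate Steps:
Q = 961 (Q = (-31)² = 961)
U(r, N) = N + 52*r
(3867 + 1/(3969 + U(7, -8)))/(943 + Q) = (3867 + 1/(3969 + (-8 + 52*7)))/(943 + 961) = (3867 + 1/(3969 + (-8 + 364)))/1904 = (3867 + 1/(3969 + 356))*(1/1904) = (3867 + 1/4325)*(1/1904) = (16724776/4325)*(1/1904) = 2090597/1029350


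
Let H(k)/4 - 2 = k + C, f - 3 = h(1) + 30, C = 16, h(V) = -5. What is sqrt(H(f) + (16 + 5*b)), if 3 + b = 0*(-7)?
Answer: sqrt(185) ≈ 13.601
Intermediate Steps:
b = -3 (b = -3 + 0*(-7) = -3 + 0 = -3)
f = 28 (f = 3 + (-5 + 30) = 3 + 25 = 28)
H(k) = 72 + 4*k (H(k) = 8 + 4*(k + 16) = 8 + 4*(16 + k) = 8 + (64 + 4*k) = 72 + 4*k)
sqrt(H(f) + (16 + 5*b)) = sqrt((72 + 4*28) + (16 + 5*(-3))) = sqrt((72 + 112) + (16 - 15)) = sqrt(184 + 1) = sqrt(185)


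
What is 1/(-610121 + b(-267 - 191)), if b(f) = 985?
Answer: -1/609136 ≈ -1.6417e-6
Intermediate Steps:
1/(-610121 + b(-267 - 191)) = 1/(-610121 + 985) = 1/(-609136) = -1/609136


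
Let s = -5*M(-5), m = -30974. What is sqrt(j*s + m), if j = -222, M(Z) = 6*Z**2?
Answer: sqrt(135526) ≈ 368.14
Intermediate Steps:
s = -750 (s = -30*(-5)**2 = -30*25 = -5*150 = -750)
sqrt(j*s + m) = sqrt(-222*(-750) - 30974) = sqrt(166500 - 30974) = sqrt(135526)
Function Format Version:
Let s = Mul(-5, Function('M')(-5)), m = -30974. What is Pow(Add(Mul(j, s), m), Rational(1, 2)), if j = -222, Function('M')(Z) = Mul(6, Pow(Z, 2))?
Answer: Pow(135526, Rational(1, 2)) ≈ 368.14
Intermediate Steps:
s = -750 (s = Mul(-5, Mul(6, Pow(-5, 2))) = Mul(-5, Mul(6, 25)) = Mul(-5, 150) = -750)
Pow(Add(Mul(j, s), m), Rational(1, 2)) = Pow(Add(Mul(-222, -750), -30974), Rational(1, 2)) = Pow(Add(166500, -30974), Rational(1, 2)) = Pow(135526, Rational(1, 2))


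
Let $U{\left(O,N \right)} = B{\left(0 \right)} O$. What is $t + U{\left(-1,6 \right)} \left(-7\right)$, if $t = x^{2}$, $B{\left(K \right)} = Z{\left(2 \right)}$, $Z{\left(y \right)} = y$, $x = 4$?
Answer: $30$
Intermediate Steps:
$B{\left(K \right)} = 2$
$t = 16$ ($t = 4^{2} = 16$)
$U{\left(O,N \right)} = 2 O$
$t + U{\left(-1,6 \right)} \left(-7\right) = 16 + 2 \left(-1\right) \left(-7\right) = 16 - -14 = 16 + 14 = 30$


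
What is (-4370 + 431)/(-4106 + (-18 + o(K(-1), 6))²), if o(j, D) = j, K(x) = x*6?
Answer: 3939/3530 ≈ 1.1159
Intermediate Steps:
K(x) = 6*x
(-4370 + 431)/(-4106 + (-18 + o(K(-1), 6))²) = (-4370 + 431)/(-4106 + (-18 + 6*(-1))²) = -3939/(-4106 + (-18 - 6)²) = -3939/(-4106 + (-24)²) = -3939/(-4106 + 576) = -3939/(-3530) = -3939*(-1/3530) = 3939/3530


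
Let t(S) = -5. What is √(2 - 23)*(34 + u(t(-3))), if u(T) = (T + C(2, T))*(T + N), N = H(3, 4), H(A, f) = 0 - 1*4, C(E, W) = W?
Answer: 124*I*√21 ≈ 568.24*I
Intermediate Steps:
H(A, f) = -4 (H(A, f) = 0 - 4 = -4)
N = -4
u(T) = 2*T*(-4 + T) (u(T) = (T + T)*(T - 4) = (2*T)*(-4 + T) = 2*T*(-4 + T))
√(2 - 23)*(34 + u(t(-3))) = √(2 - 23)*(34 + 2*(-5)*(-4 - 5)) = √(-21)*(34 + 2*(-5)*(-9)) = (I*√21)*(34 + 90) = (I*√21)*124 = 124*I*√21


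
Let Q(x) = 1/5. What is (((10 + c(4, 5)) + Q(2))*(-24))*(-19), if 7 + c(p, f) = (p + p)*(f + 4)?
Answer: 171456/5 ≈ 34291.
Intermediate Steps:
c(p, f) = -7 + 2*p*(4 + f) (c(p, f) = -7 + (p + p)*(f + 4) = -7 + (2*p)*(4 + f) = -7 + 2*p*(4 + f))
Q(x) = ⅕
(((10 + c(4, 5)) + Q(2))*(-24))*(-19) = (((10 + (-7 + 8*4 + 2*5*4)) + ⅕)*(-24))*(-19) = (((10 + (-7 + 32 + 40)) + ⅕)*(-24))*(-19) = (((10 + 65) + ⅕)*(-24))*(-19) = ((75 + ⅕)*(-24))*(-19) = ((376/5)*(-24))*(-19) = -9024/5*(-19) = 171456/5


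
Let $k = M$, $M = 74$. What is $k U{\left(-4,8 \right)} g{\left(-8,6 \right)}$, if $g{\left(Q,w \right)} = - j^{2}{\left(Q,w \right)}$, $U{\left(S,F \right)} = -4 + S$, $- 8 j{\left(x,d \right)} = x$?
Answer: $592$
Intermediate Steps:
$j{\left(x,d \right)} = - \frac{x}{8}$
$k = 74$
$g{\left(Q,w \right)} = - \frac{Q^{2}}{64}$ ($g{\left(Q,w \right)} = - \left(- \frac{Q}{8}\right)^{2} = - \frac{Q^{2}}{64}$)
$k U{\left(-4,8 \right)} g{\left(-8,6 \right)} = 74 \left(-4 - 4\right) \left(- \frac{\left(-8\right)^{2}}{64}\right) = 74 \left(-8\right) \left(\left(- \frac{1}{64}\right) 64\right) = \left(-592\right) \left(-1\right) = 592$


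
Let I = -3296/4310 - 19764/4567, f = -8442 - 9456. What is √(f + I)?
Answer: I*√1734141864900381910/9841885 ≈ 133.8*I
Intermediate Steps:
f = -17898
I = -50117836/9841885 (I = -3296*1/4310 - 19764*1/4567 = -1648/2155 - 19764/4567 = -50117836/9841885 ≈ -5.0923)
√(f + I) = √(-17898 - 50117836/9841885) = √(-176200175566/9841885) = I*√1734141864900381910/9841885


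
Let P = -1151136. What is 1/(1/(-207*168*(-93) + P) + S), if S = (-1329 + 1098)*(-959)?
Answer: 2083032/461451995929 ≈ 4.5141e-6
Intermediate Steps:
S = 221529 (S = -231*(-959) = 221529)
1/(1/(-207*168*(-93) + P) + S) = 1/(1/(-207*168*(-93) - 1151136) + 221529) = 1/(1/(-34776*(-93) - 1151136) + 221529) = 1/(1/(3234168 - 1151136) + 221529) = 1/(1/2083032 + 221529) = 1/(461451995929/2083032) = 2083032/461451995929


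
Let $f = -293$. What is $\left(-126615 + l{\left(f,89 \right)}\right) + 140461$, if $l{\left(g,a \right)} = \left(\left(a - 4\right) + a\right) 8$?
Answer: $15238$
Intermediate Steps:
$l{\left(g,a \right)} = -32 + 16 a$ ($l{\left(g,a \right)} = \left(\left(-4 + a\right) + a\right) 8 = \left(-4 + 2 a\right) 8 = -32 + 16 a$)
$\left(-126615 + l{\left(f,89 \right)}\right) + 140461 = \left(-126615 + \left(-32 + 16 \cdot 89\right)\right) + 140461 = \left(-126615 + \left(-32 + 1424\right)\right) + 140461 = \left(-126615 + 1392\right) + 140461 = -125223 + 140461 = 15238$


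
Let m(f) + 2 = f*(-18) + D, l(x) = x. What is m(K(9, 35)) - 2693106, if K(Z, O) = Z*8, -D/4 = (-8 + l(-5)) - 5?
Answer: -2694332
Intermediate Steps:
D = 72 (D = -4*((-8 - 5) - 5) = -4*(-13 - 5) = -4*(-18) = 72)
K(Z, O) = 8*Z
m(f) = 70 - 18*f (m(f) = -2 + (f*(-18) + 72) = -2 + (-18*f + 72) = -2 + (72 - 18*f) = 70 - 18*f)
m(K(9, 35)) - 2693106 = (70 - 144*9) - 2693106 = (70 - 18*72) - 2693106 = (70 - 1296) - 2693106 = -1226 - 2693106 = -2694332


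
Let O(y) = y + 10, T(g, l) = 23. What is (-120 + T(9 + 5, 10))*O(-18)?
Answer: 776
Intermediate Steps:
O(y) = 10 + y
(-120 + T(9 + 5, 10))*O(-18) = (-120 + 23)*(10 - 18) = -97*(-8) = 776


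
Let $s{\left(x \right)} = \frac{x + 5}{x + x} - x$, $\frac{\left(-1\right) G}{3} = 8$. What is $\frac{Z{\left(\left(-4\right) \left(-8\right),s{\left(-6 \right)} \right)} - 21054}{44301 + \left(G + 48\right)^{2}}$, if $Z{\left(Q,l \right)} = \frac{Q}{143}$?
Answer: $- \frac{3010690}{6417411} \approx -0.46914$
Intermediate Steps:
$G = -24$ ($G = \left(-3\right) 8 = -24$)
$s{\left(x \right)} = - x + \frac{5 + x}{2 x}$ ($s{\left(x \right)} = \frac{5 + x}{2 x} - x = - x + \frac{5 + x}{2 x}$)
$Z{\left(Q,l \right)} = \frac{Q}{143}$ ($Z{\left(Q,l \right)} = Q \frac{1}{143} = \frac{Q}{143}$)
$\frac{Z{\left(\left(-4\right) \left(-8\right),s{\left(-6 \right)} \right)} - 21054}{44301 + \left(G + 48\right)^{2}} = \frac{\frac{\left(-4\right) \left(-8\right)}{143} - 21054}{44301 + \left(-24 + 48\right)^{2}} = \frac{\frac{1}{143} \cdot 32 - 21054}{44301 + 24^{2}} = \frac{\frac{32}{143} - 21054}{44301 + 576} = - \frac{3010690}{143 \cdot 44877} = \left(- \frac{3010690}{143}\right) \frac{1}{44877} = - \frac{3010690}{6417411}$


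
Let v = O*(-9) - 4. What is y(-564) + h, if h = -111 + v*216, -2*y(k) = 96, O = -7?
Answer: 12585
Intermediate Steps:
v = 59 (v = -7*(-9) - 4 = 63 - 4 = 59)
y(k) = -48 (y(k) = -½*96 = -48)
h = 12633 (h = -111 + 59*216 = -111 + 12744 = 12633)
y(-564) + h = -48 + 12633 = 12585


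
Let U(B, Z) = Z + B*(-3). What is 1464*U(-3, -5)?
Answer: 5856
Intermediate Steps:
U(B, Z) = Z - 3*B
1464*U(-3, -5) = 1464*(-5 - 3*(-3)) = 1464*(-5 + 9) = 1464*4 = 5856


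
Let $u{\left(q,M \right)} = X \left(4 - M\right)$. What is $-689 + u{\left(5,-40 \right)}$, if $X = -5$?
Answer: $-909$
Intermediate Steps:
$u{\left(q,M \right)} = -20 + 5 M$ ($u{\left(q,M \right)} = - 5 \left(4 - M\right) = -20 + 5 M$)
$-689 + u{\left(5,-40 \right)} = -689 + \left(-20 + 5 \left(-40\right)\right) = -689 - 220 = -909$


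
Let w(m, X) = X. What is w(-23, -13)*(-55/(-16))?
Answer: -715/16 ≈ -44.688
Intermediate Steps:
w(-23, -13)*(-55/(-16)) = -(-715)/(-16) = -(-715)*(-1)/16 = -13*55/16 = -715/16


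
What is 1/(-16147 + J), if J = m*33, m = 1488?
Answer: 1/32957 ≈ 3.0343e-5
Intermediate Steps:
J = 49104 (J = 1488*33 = 49104)
1/(-16147 + J) = 1/(-16147 + 49104) = 1/32957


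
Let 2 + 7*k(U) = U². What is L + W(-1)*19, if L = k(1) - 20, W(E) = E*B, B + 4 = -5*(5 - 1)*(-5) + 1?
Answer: -13042/7 ≈ -1863.1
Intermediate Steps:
k(U) = -2/7 + U²/7
B = 97 (B = -4 + (-5*(5 - 1)*(-5) + 1) = -4 + (-5*4*(-5) + 1) = -4 + (-20*(-5) + 1) = -4 + (100 + 1) = -4 + 101 = 97)
W(E) = 97*E (W(E) = E*97 = 97*E)
L = -141/7 (L = (-2/7 + (⅐)*1²) - 20 = (-2/7 + (⅐)*1) - 20 = (-2/7 + ⅐) - 20 = -⅐ - 20 = -141/7 ≈ -20.143)
L + W(-1)*19 = -141/7 + (97*(-1))*19 = -141/7 - 97*19 = -141/7 - 1843 = -13042/7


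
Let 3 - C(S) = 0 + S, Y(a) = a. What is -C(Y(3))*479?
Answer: 0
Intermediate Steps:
C(S) = 3 - S (C(S) = 3 - (0 + S) = 3 - S)
-C(Y(3))*479 = -(3 - 1*3)*479 = -(3 - 3)*479 = -0*479 = -1*0 = 0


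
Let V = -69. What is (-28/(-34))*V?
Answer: -966/17 ≈ -56.824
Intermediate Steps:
(-28/(-34))*V = -28/(-34)*(-69) = -28*(-1/34)*(-69) = (14/17)*(-69) = -966/17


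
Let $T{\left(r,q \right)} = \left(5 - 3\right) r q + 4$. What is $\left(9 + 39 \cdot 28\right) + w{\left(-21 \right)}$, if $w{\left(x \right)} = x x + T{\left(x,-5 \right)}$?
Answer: $1756$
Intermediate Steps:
$T{\left(r,q \right)} = 4 + 2 q r$ ($T{\left(r,q \right)} = 2 r q + 4 = 2 q r + 4 = 4 + 2 q r$)
$w{\left(x \right)} = 4 + x^{2} - 10 x$ ($w{\left(x \right)} = x x + \left(4 + 2 \left(-5\right) x\right) = x^{2} - \left(-4 + 10 x\right) = 4 + x^{2} - 10 x$)
$\left(9 + 39 \cdot 28\right) + w{\left(-21 \right)} = \left(9 + 39 \cdot 28\right) + \left(4 + \left(-21\right)^{2} - -210\right) = \left(9 + 1092\right) + \left(4 + 441 + 210\right) = 1101 + 655 = 1756$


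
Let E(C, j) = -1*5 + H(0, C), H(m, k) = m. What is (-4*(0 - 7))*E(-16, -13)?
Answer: -140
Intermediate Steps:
E(C, j) = -5 (E(C, j) = -1*5 + 0 = -5 + 0 = -5)
(-4*(0 - 7))*E(-16, -13) = -4*(0 - 7)*(-5) = -4*(-7)*(-5) = 28*(-5) = -140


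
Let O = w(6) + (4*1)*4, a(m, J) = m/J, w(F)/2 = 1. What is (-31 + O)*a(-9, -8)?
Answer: -117/8 ≈ -14.625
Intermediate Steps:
w(F) = 2 (w(F) = 2*1 = 2)
O = 18 (O = 2 + (4*1)*4 = 2 + 4*4 = 2 + 16 = 18)
(-31 + O)*a(-9, -8) = (-31 + 18)*(-9/(-8)) = -(-117)*(-1)/8 = -13*9/8 = -117/8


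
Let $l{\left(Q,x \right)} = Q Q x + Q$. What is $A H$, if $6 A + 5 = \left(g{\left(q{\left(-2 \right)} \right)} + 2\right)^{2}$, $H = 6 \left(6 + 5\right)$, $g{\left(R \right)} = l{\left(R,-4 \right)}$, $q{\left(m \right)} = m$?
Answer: $2761$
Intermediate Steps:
$l{\left(Q,x \right)} = Q + x Q^{2}$ ($l{\left(Q,x \right)} = Q^{2} x + Q = x Q^{2} + Q = Q + x Q^{2}$)
$g{\left(R \right)} = R \left(1 - 4 R\right)$ ($g{\left(R \right)} = R \left(1 + R \left(-4\right)\right) = R \left(1 - 4 R\right)$)
$H = 66$ ($H = 6 \cdot 11 = 66$)
$A = \frac{251}{6}$ ($A = - \frac{5}{6} + \frac{\left(- 2 \left(1 - -8\right) + 2\right)^{2}}{6} = - \frac{5}{6} + \frac{\left(- 2 \left(1 + 8\right) + 2\right)^{2}}{6} = - \frac{5}{6} + \frac{\left(\left(-2\right) 9 + 2\right)^{2}}{6} = - \frac{5}{6} + \frac{\left(-18 + 2\right)^{2}}{6} = - \frac{5}{6} + \frac{\left(-16\right)^{2}}{6} = - \frac{5}{6} + \frac{1}{6} \cdot 256 = - \frac{5}{6} + \frac{128}{3} = \frac{251}{6} \approx 41.833$)
$A H = \frac{251}{6} \cdot 66 = 2761$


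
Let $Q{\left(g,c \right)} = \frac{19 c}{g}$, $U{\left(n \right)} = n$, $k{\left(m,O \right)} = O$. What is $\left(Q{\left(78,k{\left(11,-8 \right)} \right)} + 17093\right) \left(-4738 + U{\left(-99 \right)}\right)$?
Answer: $- \frac{3224107187}{39} \approx -8.2669 \cdot 10^{7}$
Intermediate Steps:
$Q{\left(g,c \right)} = \frac{19 c}{g}$
$\left(Q{\left(78,k{\left(11,-8 \right)} \right)} + 17093\right) \left(-4738 + U{\left(-99 \right)}\right) = \left(19 \left(-8\right) \frac{1}{78} + 17093\right) \left(-4738 - 99\right) = \left(19 \left(-8\right) \frac{1}{78} + 17093\right) \left(-4837\right) = \left(- \frac{76}{39} + 17093\right) \left(-4837\right) = \frac{666551}{39} \left(-4837\right) = - \frac{3224107187}{39}$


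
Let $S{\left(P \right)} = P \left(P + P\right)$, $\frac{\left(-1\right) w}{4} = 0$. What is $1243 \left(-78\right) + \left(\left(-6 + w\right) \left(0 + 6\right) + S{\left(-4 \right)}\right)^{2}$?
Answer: $-96938$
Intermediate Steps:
$w = 0$ ($w = \left(-4\right) 0 = 0$)
$S{\left(P \right)} = 2 P^{2}$ ($S{\left(P \right)} = P 2 P = 2 P^{2}$)
$1243 \left(-78\right) + \left(\left(-6 + w\right) \left(0 + 6\right) + S{\left(-4 \right)}\right)^{2} = 1243 \left(-78\right) + \left(\left(-6 + 0\right) \left(0 + 6\right) + 2 \left(-4\right)^{2}\right)^{2} = -96954 + \left(\left(-6\right) 6 + 2 \cdot 16\right)^{2} = -96954 + \left(-36 + 32\right)^{2} = -96954 + \left(-4\right)^{2} = -96954 + 16 = -96938$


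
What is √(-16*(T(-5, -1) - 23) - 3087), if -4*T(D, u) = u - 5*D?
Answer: I*√2623 ≈ 51.215*I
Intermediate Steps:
T(D, u) = -u/4 + 5*D/4 (T(D, u) = -(u - 5*D)/4 = -u/4 + 5*D/4)
√(-16*(T(-5, -1) - 23) - 3087) = √(-16*((-¼*(-1) + (5/4)*(-5)) - 23) - 3087) = √(-16*((¼ - 25/4) - 23) - 3087) = √(-16*(-6 - 23) - 3087) = √(-16*(-29) - 3087) = √(464 - 3087) = √(-2623) = I*√2623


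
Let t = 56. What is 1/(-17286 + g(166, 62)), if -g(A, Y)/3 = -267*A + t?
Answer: 1/115512 ≈ 8.6571e-6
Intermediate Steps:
g(A, Y) = -168 + 801*A (g(A, Y) = -3*(-267*A + 56) = -3*(56 - 267*A) = -168 + 801*A)
1/(-17286 + g(166, 62)) = 1/(-17286 + (-168 + 801*166)) = 1/(-17286 + (-168 + 132966)) = 1/(-17286 + 132798) = 1/115512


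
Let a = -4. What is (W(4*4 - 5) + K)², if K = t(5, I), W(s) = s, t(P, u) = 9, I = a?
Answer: 400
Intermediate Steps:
I = -4
K = 9
(W(4*4 - 5) + K)² = ((4*4 - 5) + 9)² = ((16 - 5) + 9)² = (11 + 9)² = 20² = 400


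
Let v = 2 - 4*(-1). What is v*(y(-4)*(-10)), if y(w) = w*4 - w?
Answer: 720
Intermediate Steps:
y(w) = 3*w (y(w) = 4*w - w = 3*w)
v = 6 (v = 2 + 4 = 6)
v*(y(-4)*(-10)) = 6*((3*(-4))*(-10)) = 6*(-12*(-10)) = 6*120 = 720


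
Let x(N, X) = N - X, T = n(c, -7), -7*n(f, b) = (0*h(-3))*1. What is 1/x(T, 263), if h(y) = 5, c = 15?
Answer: -1/263 ≈ -0.0038023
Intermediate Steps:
n(f, b) = 0 (n(f, b) = -0*5/7 = -0 = -⅐*0 = 0)
T = 0
1/x(T, 263) = 1/(0 - 1*263) = 1/(0 - 263) = 1/(-263) = -1/263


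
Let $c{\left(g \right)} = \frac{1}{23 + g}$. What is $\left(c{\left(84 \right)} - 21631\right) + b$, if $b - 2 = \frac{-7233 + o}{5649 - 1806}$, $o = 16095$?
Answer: $- \frac{423472112}{19581} \approx -21627.0$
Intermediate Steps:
$b = \frac{788}{183}$ ($b = 2 + \frac{-7233 + 16095}{5649 - 1806} = 2 + \frac{8862}{3843} = 2 + 8862 \cdot \frac{1}{3843} = 2 + \frac{422}{183} = \frac{788}{183} \approx 4.306$)
$\left(c{\left(84 \right)} - 21631\right) + b = \left(\frac{1}{23 + 84} - 21631\right) + \frac{788}{183} = \left(\frac{1}{107} - 21631\right) + \frac{788}{183} = - \frac{2314516}{107} + \frac{788}{183} = - \frac{423472112}{19581}$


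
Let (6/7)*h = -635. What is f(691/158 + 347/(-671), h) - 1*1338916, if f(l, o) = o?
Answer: -8037941/6 ≈ -1.3397e+6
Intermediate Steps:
h = -4445/6 (h = (7/6)*(-635) = -4445/6 ≈ -740.83)
f(691/158 + 347/(-671), h) - 1*1338916 = -4445/6 - 1*1338916 = -4445/6 - 1338916 = -8037941/6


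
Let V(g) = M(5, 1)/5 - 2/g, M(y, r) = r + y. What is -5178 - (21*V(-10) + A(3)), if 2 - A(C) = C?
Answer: -26032/5 ≈ -5206.4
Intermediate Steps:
V(g) = 6/5 - 2/g (V(g) = (1 + 5)/5 - 2/g = 6*(1/5) - 2/g = 6/5 - 2/g)
A(C) = 2 - C
-5178 - (21*V(-10) + A(3)) = -5178 - (21*(6/5 - 2/(-10)) + (2 - 1*3)) = -5178 - (21*(6/5 - 2*(-1/10)) + (2 - 3)) = -5178 - (21*(6/5 + 1/5) - 1) = -5178 - (21*(7/5) - 1) = -5178 - (147/5 - 1) = -5178 - 1*142/5 = -5178 - 142/5 = -26032/5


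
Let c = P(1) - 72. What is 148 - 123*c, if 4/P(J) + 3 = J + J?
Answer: 9496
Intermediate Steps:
P(J) = 4/(-3 + 2*J) (P(J) = 4/(-3 + (J + J)) = 4/(-3 + 2*J))
c = -76 (c = 4/(-3 + 2*1) - 72 = 4/(-3 + 2) - 72 = 4/(-1) - 72 = 4*(-1) - 72 = -4 - 72 = -76)
148 - 123*c = 148 - 123*(-76) = 148 + 9348 = 9496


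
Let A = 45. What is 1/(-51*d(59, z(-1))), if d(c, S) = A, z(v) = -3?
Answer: -1/2295 ≈ -0.00043573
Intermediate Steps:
d(c, S) = 45
1/(-51*d(59, z(-1))) = 1/(-51*45) = 1/(-2295) = -1/2295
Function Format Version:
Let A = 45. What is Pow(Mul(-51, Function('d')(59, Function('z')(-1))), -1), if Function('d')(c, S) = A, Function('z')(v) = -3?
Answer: Rational(-1, 2295) ≈ -0.00043573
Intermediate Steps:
Function('d')(c, S) = 45
Pow(Mul(-51, Function('d')(59, Function('z')(-1))), -1) = Pow(Mul(-51, 45), -1) = Pow(-2295, -1) = Rational(-1, 2295)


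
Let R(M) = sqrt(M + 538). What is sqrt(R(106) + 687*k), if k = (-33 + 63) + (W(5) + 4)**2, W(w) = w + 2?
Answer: sqrt(103737 + 2*sqrt(161)) ≈ 322.12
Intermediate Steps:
R(M) = sqrt(538 + M)
W(w) = 2 + w
k = 151 (k = (-33 + 63) + ((2 + 5) + 4)**2 = 30 + (7 + 4)**2 = 30 + 11**2 = 30 + 121 = 151)
sqrt(R(106) + 687*k) = sqrt(sqrt(538 + 106) + 687*151) = sqrt(sqrt(644) + 103737) = sqrt(2*sqrt(161) + 103737) = sqrt(103737 + 2*sqrt(161))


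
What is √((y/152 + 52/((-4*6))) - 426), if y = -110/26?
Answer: I*√3761815434/2964 ≈ 20.693*I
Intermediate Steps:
y = -55/13 (y = -110*1/26 = -55/13 ≈ -4.2308)
√((y/152 + 52/((-4*6))) - 426) = √((-55/13/152 + 52/((-4*6))) - 426) = √((-55/13*1/152 + 52/(-24)) - 426) = √((-55/1976 + 52*(-1/24)) - 426) = √((-55/1976 - 13/6) - 426) = √(-13009/5928 - 426) = √(-2538337/5928) = I*√3761815434/2964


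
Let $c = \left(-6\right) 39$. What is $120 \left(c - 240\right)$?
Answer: $-56880$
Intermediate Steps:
$c = -234$
$120 \left(c - 240\right) = 120 \left(-234 - 240\right) = 120 \left(-474\right) = -56880$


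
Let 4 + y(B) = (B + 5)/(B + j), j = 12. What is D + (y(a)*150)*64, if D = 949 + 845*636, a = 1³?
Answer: 6557197/13 ≈ 5.0440e+5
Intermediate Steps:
a = 1
y(B) = -4 + (5 + B)/(12 + B) (y(B) = -4 + (B + 5)/(B + 12) = -4 + (5 + B)/(12 + B))
D = 538369 (D = 949 + 537420 = 538369)
D + (y(a)*150)*64 = 538369 + (((-43 - 3*1)/(12 + 1))*150)*64 = 538369 + (((-43 - 3)/13)*150)*64 = 538369 + (((1/13)*(-46))*150)*64 = 538369 - 46/13*150*64 = 538369 - 6900/13*64 = 538369 - 441600/13 = 6557197/13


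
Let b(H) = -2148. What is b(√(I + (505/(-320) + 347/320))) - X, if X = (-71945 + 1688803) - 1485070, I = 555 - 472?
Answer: -133936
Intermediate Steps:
I = 83
X = 131788 (X = 1616858 - 1485070 = 131788)
b(√(I + (505/(-320) + 347/320))) - X = -2148 - 1*131788 = -2148 - 131788 = -133936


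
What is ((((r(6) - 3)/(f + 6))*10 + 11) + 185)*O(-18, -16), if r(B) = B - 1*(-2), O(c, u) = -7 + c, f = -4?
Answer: -5525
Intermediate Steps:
r(B) = 2 + B (r(B) = B + 2 = 2 + B)
((((r(6) - 3)/(f + 6))*10 + 11) + 185)*O(-18, -16) = (((((2 + 6) - 3)/(-4 + 6))*10 + 11) + 185)*(-7 - 18) = ((((8 - 3)/2)*10 + 11) + 185)*(-25) = (((5*(½))*10 + 11) + 185)*(-25) = (((5/2)*10 + 11) + 185)*(-25) = ((25 + 11) + 185)*(-25) = (36 + 185)*(-25) = 221*(-25) = -5525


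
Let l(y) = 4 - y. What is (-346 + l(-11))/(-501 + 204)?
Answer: 331/297 ≈ 1.1145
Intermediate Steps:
(-346 + l(-11))/(-501 + 204) = (-346 + (4 - 1*(-11)))/(-501 + 204) = (-346 + (4 + 11))/(-297) = (-346 + 15)*(-1/297) = -331*(-1/297) = 331/297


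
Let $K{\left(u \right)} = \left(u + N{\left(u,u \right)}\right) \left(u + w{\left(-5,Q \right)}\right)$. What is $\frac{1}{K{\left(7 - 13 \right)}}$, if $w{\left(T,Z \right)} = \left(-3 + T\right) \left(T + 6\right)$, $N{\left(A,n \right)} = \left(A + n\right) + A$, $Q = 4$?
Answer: $\frac{1}{336} \approx 0.0029762$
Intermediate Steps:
$N{\left(A,n \right)} = n + 2 A$
$w{\left(T,Z \right)} = \left(-3 + T\right) \left(6 + T\right)$
$K{\left(u \right)} = 4 u \left(-8 + u\right)$ ($K{\left(u \right)} = \left(u + \left(u + 2 u\right)\right) \left(u + \left(-18 + \left(-5\right)^{2} + 3 \left(-5\right)\right)\right) = \left(u + 3 u\right) \left(u - 8\right) = 4 u \left(u - 8\right) = 4 u \left(-8 + u\right)$)
$\frac{1}{K{\left(7 - 13 \right)}} = \frac{1}{4 \left(7 - 13\right) \left(-8 + \left(7 - 13\right)\right)} = \frac{1}{4 \left(-6\right) \left(-8 - 6\right)} = \frac{1}{4 \left(-6\right) \left(-14\right)} = \frac{1}{336}$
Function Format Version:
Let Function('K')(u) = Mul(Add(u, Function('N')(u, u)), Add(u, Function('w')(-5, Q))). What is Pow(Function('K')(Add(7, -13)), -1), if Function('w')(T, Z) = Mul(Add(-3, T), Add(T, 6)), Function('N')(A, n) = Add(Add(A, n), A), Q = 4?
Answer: Rational(1, 336) ≈ 0.0029762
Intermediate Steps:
Function('N')(A, n) = Add(n, Mul(2, A))
Function('w')(T, Z) = Mul(Add(-3, T), Add(6, T))
Function('K')(u) = Mul(4, u, Add(-8, u)) (Function('K')(u) = Mul(Add(u, Add(u, Mul(2, u))), Add(u, Add(-18, Pow(-5, 2), Mul(3, -5)))) = Mul(Add(u, Mul(3, u)), Add(u, Add(-18, 25, -15))) = Mul(Mul(4, u), Add(u, -8)) = Mul(Mul(4, u), Add(-8, u)) = Mul(4, u, Add(-8, u)))
Pow(Function('K')(Add(7, -13)), -1) = Pow(Mul(4, Add(7, -13), Add(-8, Add(7, -13))), -1) = Pow(Mul(4, -6, Add(-8, -6)), -1) = Pow(Mul(4, -6, -14), -1) = Pow(336, -1) = Rational(1, 336)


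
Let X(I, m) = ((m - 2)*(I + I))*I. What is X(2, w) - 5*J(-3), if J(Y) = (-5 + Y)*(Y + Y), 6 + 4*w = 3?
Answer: -262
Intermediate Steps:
w = -¾ (w = -3/2 + (¼)*3 = -3/2 + ¾ = -¾ ≈ -0.75000)
X(I, m) = 2*I²*(-2 + m) (X(I, m) = ((-2 + m)*(2*I))*I = (2*I*(-2 + m))*I = 2*I²*(-2 + m))
J(Y) = 2*Y*(-5 + Y) (J(Y) = (-5 + Y)*(2*Y) = 2*Y*(-5 + Y))
X(2, w) - 5*J(-3) = 2*2²*(-2 - ¾) - 10*(-3)*(-5 - 3) = 2*4*(-11/4) - 10*(-3)*(-8) = -22 - 5*48 = -22 - 240 = -262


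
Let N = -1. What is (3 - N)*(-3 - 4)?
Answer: -28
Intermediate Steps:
(3 - N)*(-3 - 4) = (3 - 1*(-1))*(-3 - 4) = (3 + 1)*(-7) = 4*(-7) = -28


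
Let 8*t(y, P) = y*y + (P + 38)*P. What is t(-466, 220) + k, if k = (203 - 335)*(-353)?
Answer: 161671/2 ≈ 80836.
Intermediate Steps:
t(y, P) = y**2/8 + P*(38 + P)/8 (t(y, P) = (y*y + (P + 38)*P)/8 = (y**2 + (38 + P)*P)/8 = (y**2 + P*(38 + P))/8 = y**2/8 + P*(38 + P)/8)
k = 46596 (k = -132*(-353) = 46596)
t(-466, 220) + k = ((1/8)*220**2 + (1/8)*(-466)**2 + (19/4)*220) + 46596 = ((1/8)*48400 + (1/8)*217156 + 1045) + 46596 = (6050 + 54289/2 + 1045) + 46596 = 68479/2 + 46596 = 161671/2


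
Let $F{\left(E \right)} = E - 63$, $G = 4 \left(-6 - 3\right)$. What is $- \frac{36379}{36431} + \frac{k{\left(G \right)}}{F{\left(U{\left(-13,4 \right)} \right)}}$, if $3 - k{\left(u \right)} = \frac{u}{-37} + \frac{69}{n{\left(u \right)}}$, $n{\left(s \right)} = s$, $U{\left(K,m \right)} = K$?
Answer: $- \frac{1291363657}{1229327664} \approx -1.0505$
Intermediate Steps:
$G = -36$ ($G = 4 \left(-9\right) = -36$)
$F{\left(E \right)} = -63 + E$
$k{\left(u \right)} = 3 - \frac{69}{u} + \frac{u}{37}$ ($k{\left(u \right)} = 3 - \left(\frac{u}{-37} + \frac{69}{u}\right) = 3 - \left(u \left(- \frac{1}{37}\right) + \frac{69}{u}\right) = 3 - \left(- \frac{u}{37} + \frac{69}{u}\right) = 3 - \left(\frac{69}{u} - \frac{u}{37}\right) = 3 + \left(- \frac{69}{u} + \frac{u}{37}\right) = 3 - \frac{69}{u} + \frac{u}{37}$)
$- \frac{36379}{36431} + \frac{k{\left(G \right)}}{F{\left(U{\left(-13,4 \right)} \right)}} = - \frac{36379}{36431} + \frac{3 - \frac{69}{-36} + \frac{1}{37} \left(-36\right)}{-63 - 13} = \left(-36379\right) \frac{1}{36431} + \frac{3 - - \frac{23}{12} - \frac{36}{37}}{-76} = - \frac{36379}{36431} + \left(3 + \frac{23}{12} - \frac{36}{37}\right) \left(- \frac{1}{76}\right) = - \frac{36379}{36431} + \frac{1751}{444} \left(- \frac{1}{76}\right) = - \frac{36379}{36431} - \frac{1751}{33744} = - \frac{1291363657}{1229327664}$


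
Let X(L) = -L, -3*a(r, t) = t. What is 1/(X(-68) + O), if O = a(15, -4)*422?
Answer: 3/1892 ≈ 0.0015856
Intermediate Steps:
a(r, t) = -t/3
O = 1688/3 (O = -⅓*(-4)*422 = (4/3)*422 = 1688/3 ≈ 562.67)
1/(X(-68) + O) = 1/(-1*(-68) + 1688/3) = 1/(68 + 1688/3) = 1/(1892/3) = 3/1892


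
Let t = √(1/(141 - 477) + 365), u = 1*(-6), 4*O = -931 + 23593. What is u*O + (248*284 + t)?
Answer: 36439 + √2575419/84 ≈ 36458.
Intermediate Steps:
O = 11331/2 (O = (-931 + 23593)/4 = (¼)*22662 = 11331/2 ≈ 5665.5)
u = -6
t = √2575419/84 (t = √(1/(-336) + 365) = √(-1/336 + 365) = √(122639/336) = √2575419/84 ≈ 19.105)
u*O + (248*284 + t) = -6*11331/2 + (248*284 + √2575419/84) = -33993 + (70432 + √2575419/84) = 36439 + √2575419/84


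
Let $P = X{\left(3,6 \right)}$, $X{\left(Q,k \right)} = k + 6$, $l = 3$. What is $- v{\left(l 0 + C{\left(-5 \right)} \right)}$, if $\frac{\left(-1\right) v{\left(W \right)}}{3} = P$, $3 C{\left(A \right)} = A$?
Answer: $36$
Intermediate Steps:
$C{\left(A \right)} = \frac{A}{3}$
$X{\left(Q,k \right)} = 6 + k$
$P = 12$ ($P = 6 + 6 = 12$)
$v{\left(W \right)} = -36$ ($v{\left(W \right)} = \left(-3\right) 12 = -36$)
$- v{\left(l 0 + C{\left(-5 \right)} \right)} = \left(-1\right) \left(-36\right) = 36$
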